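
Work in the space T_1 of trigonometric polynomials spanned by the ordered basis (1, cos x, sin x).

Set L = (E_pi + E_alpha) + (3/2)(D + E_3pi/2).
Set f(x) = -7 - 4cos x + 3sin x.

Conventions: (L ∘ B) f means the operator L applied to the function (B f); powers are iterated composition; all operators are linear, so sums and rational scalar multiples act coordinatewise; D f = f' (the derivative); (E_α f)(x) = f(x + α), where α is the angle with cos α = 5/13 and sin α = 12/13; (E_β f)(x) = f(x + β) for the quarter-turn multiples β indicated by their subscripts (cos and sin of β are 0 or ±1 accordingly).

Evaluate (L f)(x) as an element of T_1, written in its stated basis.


the image equals g(x) = -49/2 + (68/13)cos x + (24/13)sin x

E_pi f = -7 + 4cos x - 3sin x
E_alpha f = -7 + (16/13)cos x + (63/13)sin x
(E_pi + E_alpha) f = -14 + (68/13)cos x + (24/13)sin x
D f = 3cos x + 4sin x
E_3pi/2 f = -7 - 3cos x - 4sin x
(D + E_3pi/2) f = -7
((3/2)(D + E_3pi/2)) f = -21/2
((E_pi + E_alpha) + (3/2)(D + E_3pi/2)) f = -49/2 + (68/13)cos x + (24/13)sin x


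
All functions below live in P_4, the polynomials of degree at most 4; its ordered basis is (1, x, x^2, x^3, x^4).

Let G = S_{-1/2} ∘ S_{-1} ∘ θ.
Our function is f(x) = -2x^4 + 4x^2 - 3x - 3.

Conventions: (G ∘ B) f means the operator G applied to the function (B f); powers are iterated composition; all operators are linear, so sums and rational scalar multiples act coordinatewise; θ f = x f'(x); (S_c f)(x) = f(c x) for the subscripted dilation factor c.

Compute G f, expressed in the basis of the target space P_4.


the image equals g(x) = -(1/2)x^4 + 2x^2 - (3/2)x

θ f = -8x^4 + 8x^2 - 3x
S_{-1} θ f = -8x^4 + 8x^2 + 3x
S_{-1/2} (S_{-1} ∘ θ) f = -(1/2)x^4 + 2x^2 - (3/2)x


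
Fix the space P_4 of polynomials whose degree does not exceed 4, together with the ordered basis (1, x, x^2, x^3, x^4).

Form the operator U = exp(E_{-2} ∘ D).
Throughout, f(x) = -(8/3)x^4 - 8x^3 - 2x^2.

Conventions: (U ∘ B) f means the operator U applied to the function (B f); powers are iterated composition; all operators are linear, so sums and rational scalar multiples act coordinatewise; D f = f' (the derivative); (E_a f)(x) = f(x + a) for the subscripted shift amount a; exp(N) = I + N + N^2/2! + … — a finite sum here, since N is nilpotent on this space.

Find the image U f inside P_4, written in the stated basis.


the result is g(x) = -(8/3)x^4 - (56/3)x^3 + 22x^2 + (172/3)x - 334/3

order-1 term: -(32/3)x^3 + 40x^2 - 36x - 8/3
order-2 term: -16x^2 + 104x - 162
order-3 term: -(32/3)x + 56
order-4 term: -8/3
the series for exp(E_{-2} ∘ D) f terminates at order 4
exp(E_{-2} ∘ D) f = -(8/3)x^4 - (56/3)x^3 + 22x^2 + (172/3)x - 334/3


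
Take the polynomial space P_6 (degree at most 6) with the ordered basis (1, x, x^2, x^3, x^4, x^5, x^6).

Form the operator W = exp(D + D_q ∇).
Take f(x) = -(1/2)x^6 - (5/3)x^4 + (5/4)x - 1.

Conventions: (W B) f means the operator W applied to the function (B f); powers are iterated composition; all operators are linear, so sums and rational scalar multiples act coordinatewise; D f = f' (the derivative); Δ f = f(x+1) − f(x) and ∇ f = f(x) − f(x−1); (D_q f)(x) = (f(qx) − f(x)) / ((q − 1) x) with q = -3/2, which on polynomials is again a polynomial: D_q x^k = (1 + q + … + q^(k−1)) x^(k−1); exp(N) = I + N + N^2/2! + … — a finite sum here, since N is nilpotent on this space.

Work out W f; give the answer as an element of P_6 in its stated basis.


order-1 term: -3x^5 - (165/16)x^4 - (905/48)x^3 - (175/6)x^2 - (35/4)x - 101/12
order-2 term: -(15/2)x^4 - (135/16)x^3 - (305/8)x^2 - (4415/192)x - 1765/96
order-3 term: -10x^3 - (415/16)x^2 - (2755/96)x - 19955/576
order-4 term: -(15/2)x^2 - (295/32)x - 4855/384
order-5 term: -3x - 155/32
order-6 term: -1/2
the series for exp(D + D_q ∇) f terminates at order 6
exp(D + D_q ∇) f = -(1/2)x^6 - 3x^5 - (935/48)x^4 - (895/24)x^3 - (4835/48)x^2 - (13711/192)x - 92659/1152

the result is g(x) = -(1/2)x^6 - 3x^5 - (935/48)x^4 - (895/24)x^3 - (4835/48)x^2 - (13711/192)x - 92659/1152


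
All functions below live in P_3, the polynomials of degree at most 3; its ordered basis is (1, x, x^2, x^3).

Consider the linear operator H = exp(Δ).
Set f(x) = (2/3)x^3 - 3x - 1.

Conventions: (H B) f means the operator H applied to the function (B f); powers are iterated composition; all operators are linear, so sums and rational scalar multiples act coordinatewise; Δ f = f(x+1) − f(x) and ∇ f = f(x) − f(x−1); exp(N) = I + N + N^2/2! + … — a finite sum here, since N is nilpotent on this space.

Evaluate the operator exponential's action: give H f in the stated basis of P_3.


order-1 term: 2x^2 + 2x - 7/3
order-2 term: 2x + 2
order-3 term: 2/3
the series for exp(Δ) f terminates at order 3
exp(Δ) f = (2/3)x^3 + 2x^2 + x - 2/3

the image equals g(x) = (2/3)x^3 + 2x^2 + x - 2/3


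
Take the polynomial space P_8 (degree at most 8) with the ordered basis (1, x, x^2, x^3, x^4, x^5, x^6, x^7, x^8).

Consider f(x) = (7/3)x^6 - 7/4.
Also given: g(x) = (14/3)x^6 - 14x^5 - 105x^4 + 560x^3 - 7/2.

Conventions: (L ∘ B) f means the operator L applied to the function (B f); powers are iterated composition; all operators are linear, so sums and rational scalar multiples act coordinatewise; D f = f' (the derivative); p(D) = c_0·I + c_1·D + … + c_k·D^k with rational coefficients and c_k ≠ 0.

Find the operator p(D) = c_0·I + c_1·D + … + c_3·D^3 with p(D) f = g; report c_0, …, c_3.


D^0 f = (7/3)x^6 - 7/4
D^1 f = 14x^5
D^2 f = 70x^4
D^3 f = 280x^3
matching coefficients of g against c_0 f + c_1 Df + … from the top degree down determines the c_i
solution: c_0 = 2, c_1 = -1, c_2 = -3/2, c_3 = 2

p(D) = 2·I − D − (3/2)·D^2 + 2·D^3, i.e. c_0 = 2, c_1 = -1, c_2 = -3/2, c_3 = 2


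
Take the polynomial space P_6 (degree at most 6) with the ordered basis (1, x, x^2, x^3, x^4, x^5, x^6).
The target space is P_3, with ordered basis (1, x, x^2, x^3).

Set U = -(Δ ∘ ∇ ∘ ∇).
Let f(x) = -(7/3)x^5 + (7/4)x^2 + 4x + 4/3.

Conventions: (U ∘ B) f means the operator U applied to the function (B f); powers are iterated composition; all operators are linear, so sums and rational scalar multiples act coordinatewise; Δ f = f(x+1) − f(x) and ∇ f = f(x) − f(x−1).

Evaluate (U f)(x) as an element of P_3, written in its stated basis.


∇ f = -(35/3)x^4 + (70/3)x^3 - (70/3)x^2 + (91/6)x - 1/12
∇ ∇ f = -(140/3)x^3 + 140x^2 - (490/3)x + 147/2
Δ ∇ ∇ f = -140x^2 + 140x - 70
(-(Δ ∘ ∇ ∘ ∇)) f = 140x^2 - 140x + 70

the result is g(x) = 140x^2 - 140x + 70


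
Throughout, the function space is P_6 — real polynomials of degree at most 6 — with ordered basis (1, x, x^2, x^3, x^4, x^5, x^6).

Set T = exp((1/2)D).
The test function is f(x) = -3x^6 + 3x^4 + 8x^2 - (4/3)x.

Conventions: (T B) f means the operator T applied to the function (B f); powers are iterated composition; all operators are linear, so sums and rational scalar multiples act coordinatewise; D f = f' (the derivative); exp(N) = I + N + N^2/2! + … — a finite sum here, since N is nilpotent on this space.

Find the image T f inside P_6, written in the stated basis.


order-1 term: -9x^5 + 6x^3 + 8x - 2/3
order-2 term: -(45/4)x^4 + (9/2)x^2 + 2
order-3 term: -(15/2)x^3 + (3/2)x
order-4 term: -(45/16)x^2 + 3/16
order-5 term: -(9/16)x
order-6 term: -3/64
the series for exp((1/2)D) f terminates at order 6
exp((1/2)D) f = -3x^6 - 9x^5 - (33/4)x^4 - (3/2)x^3 + (155/16)x^2 + (365/48)x + 283/192

the image equals g(x) = -3x^6 - 9x^5 - (33/4)x^4 - (3/2)x^3 + (155/16)x^2 + (365/48)x + 283/192


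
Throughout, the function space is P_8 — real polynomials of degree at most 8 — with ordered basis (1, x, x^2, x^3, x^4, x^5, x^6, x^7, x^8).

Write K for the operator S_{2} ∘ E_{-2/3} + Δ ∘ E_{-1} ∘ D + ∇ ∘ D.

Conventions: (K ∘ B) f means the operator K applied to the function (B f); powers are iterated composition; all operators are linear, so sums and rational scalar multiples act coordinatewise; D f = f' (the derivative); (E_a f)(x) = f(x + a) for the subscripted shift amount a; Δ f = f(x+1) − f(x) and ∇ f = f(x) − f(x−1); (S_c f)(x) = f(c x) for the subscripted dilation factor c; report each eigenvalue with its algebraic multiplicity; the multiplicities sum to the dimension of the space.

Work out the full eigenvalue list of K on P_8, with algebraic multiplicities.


image of 1: 1
image of x: 2x - 2/3
image of x^2: 4x^2 - (8/3)x + 40/9
image of x^3: 8x^3 - 8x^2 + (44/3)x - 170/27
image of x^4: 16x^4 - (64/3)x^3 + (104/3)x^2 - (712/27)x + 664/81
image of x^5: 32x^5 - (160/3)x^4 + (680/9)x^3 - (1940/27)x^2 + (3400/81)x - 2462/243
image of x^6: 64x^6 - 128x^5 + (500/3)x^4 - (4520/27)x^3 + (3560/27)x^2 - (4988/81)x + 8812/729
image of x^7: 128x^7 - (896/3)x^6 + (1148/3)x^5 - (10150/27)x^4 + (27160/81)x^3 - (17906/81)x^2 + (62132/729)x - 30746/2187
image of x^8: 256x^8 - (2048/3)x^7 + (8176/9)x^6 - (23408/27)x^5 + (63280/81)x^4 - (150416/243)x^3 + (252112/729)x^2 - (246992/2187)x + 105232/6561
the matrix is upper triangular; its diagonal is (1, 2, 4, 8, 16, 32, 64, 128, 256)
for a triangular matrix the eigenvalues are the diagonal entries, with algebraic multiplicity their repetition count

λ = 1 (multiplicity 1), λ = 2 (multiplicity 1), λ = 4 (multiplicity 1), λ = 8 (multiplicity 1), λ = 16 (multiplicity 1), λ = 32 (multiplicity 1), λ = 64 (multiplicity 1), λ = 128 (multiplicity 1), λ = 256 (multiplicity 1)


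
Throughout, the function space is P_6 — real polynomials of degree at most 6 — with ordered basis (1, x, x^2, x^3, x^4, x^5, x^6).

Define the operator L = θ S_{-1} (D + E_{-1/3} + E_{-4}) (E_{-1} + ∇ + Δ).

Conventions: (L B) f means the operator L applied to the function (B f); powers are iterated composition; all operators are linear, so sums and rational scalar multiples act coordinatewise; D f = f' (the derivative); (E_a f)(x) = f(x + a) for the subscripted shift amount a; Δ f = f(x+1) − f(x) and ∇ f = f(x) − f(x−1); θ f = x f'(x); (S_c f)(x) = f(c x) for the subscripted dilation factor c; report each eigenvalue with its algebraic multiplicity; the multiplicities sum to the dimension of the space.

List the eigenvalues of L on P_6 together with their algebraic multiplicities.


λ = -10 (multiplicity 1), λ = -6 (multiplicity 1), λ = -2 (multiplicity 1), λ = 0 (multiplicity 1), λ = 4 (multiplicity 1), λ = 8 (multiplicity 1), λ = 12 (multiplicity 1)

image of 1: 0
image of x: -2x
image of x^2: 4x^2 + (8/3)x
image of x^3: -6x^3 - 8x^2 - (103/3)x
image of x^4: 8x^4 + 16x^3 + (412/3)x^2 + (2560/27)x
image of x^5: -10x^5 - (80/3)x^4 - (1030/3)x^3 - (12800/27)x^2 - (34505/81)x
image of x^6: 12x^6 + 40x^5 + (2060/3)x^4 + (12800/9)x^3 + (69010/27)x^2 + (115604/81)x
the matrix is upper triangular; its diagonal is (0, -2, 4, -6, 8, -10, 12)
for a triangular matrix the eigenvalues are the diagonal entries, with algebraic multiplicity their repetition count


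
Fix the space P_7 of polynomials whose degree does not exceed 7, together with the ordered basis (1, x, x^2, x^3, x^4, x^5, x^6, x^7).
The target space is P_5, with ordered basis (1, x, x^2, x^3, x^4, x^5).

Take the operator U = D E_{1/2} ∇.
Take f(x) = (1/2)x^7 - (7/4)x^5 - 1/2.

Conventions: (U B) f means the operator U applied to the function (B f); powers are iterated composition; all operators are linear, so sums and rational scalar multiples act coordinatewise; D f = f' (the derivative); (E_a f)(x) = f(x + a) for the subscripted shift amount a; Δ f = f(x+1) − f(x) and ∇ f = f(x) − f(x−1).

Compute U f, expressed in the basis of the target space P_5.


∇ f = (7/2)x^6 - (21/2)x^5 + (35/4)x^4 - 7x^2 + (21/4)x - 5/4
E_{1/2} ∇ f = (7/2)x^6 - (35/8)x^4 - (119/32)x^2 - 13/128
D E_{1/2} ∇ f = 21x^5 - (35/2)x^3 - (119/16)x

the image equals g(x) = 21x^5 - (35/2)x^3 - (119/16)x


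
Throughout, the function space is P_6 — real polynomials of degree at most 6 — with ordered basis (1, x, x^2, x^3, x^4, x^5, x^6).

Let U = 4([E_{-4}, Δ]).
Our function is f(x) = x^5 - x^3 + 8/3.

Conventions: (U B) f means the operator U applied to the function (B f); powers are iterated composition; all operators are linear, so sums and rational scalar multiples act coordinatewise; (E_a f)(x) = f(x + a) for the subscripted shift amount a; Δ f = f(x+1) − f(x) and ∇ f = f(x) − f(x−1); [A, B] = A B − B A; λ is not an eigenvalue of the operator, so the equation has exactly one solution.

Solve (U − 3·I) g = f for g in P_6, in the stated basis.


the result is g(x) = -(1/3)x^5 + (1/3)x^3 - 8/9

write g with unknown coordinates in the stated basis and equate coefficients in (U − 3·I) g = f
solving from the highest basis element down gives g = -(1/3)x^5 + (1/3)x^3 - 8/9
check: U g = 0
so U g − 3·g = x^5 - x^3 + 8/3 = f ✓


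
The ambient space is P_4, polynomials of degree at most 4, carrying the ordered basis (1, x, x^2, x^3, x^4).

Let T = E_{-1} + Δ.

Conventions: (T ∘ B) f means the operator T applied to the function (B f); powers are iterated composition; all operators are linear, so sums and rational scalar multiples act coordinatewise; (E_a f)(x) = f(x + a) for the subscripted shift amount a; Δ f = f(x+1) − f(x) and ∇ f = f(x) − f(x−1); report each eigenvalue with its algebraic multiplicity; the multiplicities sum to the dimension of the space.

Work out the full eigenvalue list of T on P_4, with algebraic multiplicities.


λ = 1 (multiplicity 5)

image of 1: 1
image of x: x
image of x^2: x^2 + 2
image of x^3: x^3 + 6x
image of x^4: x^4 + 12x^2 + 2
the matrix is upper triangular; its diagonal is (1, 1, 1, 1, 1)
for a triangular matrix the eigenvalues are the diagonal entries, with algebraic multiplicity their repetition count


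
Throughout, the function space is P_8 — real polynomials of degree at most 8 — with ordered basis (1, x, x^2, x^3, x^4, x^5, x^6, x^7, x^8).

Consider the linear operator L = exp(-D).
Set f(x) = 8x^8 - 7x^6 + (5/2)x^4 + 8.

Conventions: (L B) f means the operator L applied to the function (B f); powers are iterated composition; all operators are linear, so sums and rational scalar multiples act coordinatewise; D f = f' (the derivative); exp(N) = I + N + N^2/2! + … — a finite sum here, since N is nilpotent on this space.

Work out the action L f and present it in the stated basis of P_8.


order-1 term: -64x^7 + 42x^5 - 10x^3
order-2 term: 224x^6 - 105x^4 + 15x^2
order-3 term: -448x^5 + 140x^3 - 10x
order-4 term: 560x^4 - 105x^2 + 5/2
order-5 term: -448x^3 + 42x
order-6 term: 224x^2 - 7
order-7 term: -64x
order-8 term: 8
the series for exp(-D) f terminates at order 8
exp(-D) f = 8x^8 - 64x^7 + 217x^6 - 406x^5 + (915/2)x^4 - 318x^3 + 134x^2 - 32x + 23/2

the result is g(x) = 8x^8 - 64x^7 + 217x^6 - 406x^5 + (915/2)x^4 - 318x^3 + 134x^2 - 32x + 23/2


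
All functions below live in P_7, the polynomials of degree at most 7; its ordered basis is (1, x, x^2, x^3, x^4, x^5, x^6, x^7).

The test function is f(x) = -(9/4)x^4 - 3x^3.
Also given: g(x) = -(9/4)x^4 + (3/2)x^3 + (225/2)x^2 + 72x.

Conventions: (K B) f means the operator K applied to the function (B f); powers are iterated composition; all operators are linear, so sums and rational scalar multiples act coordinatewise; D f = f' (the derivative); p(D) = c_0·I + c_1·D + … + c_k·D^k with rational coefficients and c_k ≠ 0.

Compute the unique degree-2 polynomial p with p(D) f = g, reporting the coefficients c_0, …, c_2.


D^0 f = -(9/4)x^4 - 3x^3
D^1 f = -9x^3 - 9x^2
D^2 f = -27x^2 - 18x
matching coefficients of g against c_0 f + c_1 Df + … from the top degree down determines the c_i
solution: c_0 = 1, c_1 = -1/2, c_2 = -4

c_0 = 1, c_1 = -1/2, c_2 = -4


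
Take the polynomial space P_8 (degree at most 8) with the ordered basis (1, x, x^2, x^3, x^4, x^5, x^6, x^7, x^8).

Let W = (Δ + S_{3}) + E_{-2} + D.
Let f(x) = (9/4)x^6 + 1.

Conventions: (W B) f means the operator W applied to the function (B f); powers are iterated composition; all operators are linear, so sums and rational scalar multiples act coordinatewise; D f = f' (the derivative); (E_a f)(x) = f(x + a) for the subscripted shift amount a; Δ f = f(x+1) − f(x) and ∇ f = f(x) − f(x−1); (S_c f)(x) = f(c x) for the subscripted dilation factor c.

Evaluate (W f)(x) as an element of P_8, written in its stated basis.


the result is g(x) = (3285/2)x^6 + (675/4)x^4 - 315x^3 + (2295/4)x^2 - (837/2)x + 593/4

Δ f = (27/2)x^5 + (135/4)x^4 + 45x^3 + (135/4)x^2 + (27/2)x + 9/4
S_{3} f = (6561/4)x^6 + 1
(Δ + S_{3}) f = (6561/4)x^6 + (27/2)x^5 + (135/4)x^4 + 45x^3 + (135/4)x^2 + (27/2)x + 13/4
E_{-2} f = (9/4)x^6 - 27x^5 + 135x^4 - 360x^3 + 540x^2 - 432x + 145
D f = (27/2)x^5
((Δ + S_{3}) + E_{-2} + D) f = (3285/2)x^6 + (675/4)x^4 - 315x^3 + (2295/4)x^2 - (837/2)x + 593/4


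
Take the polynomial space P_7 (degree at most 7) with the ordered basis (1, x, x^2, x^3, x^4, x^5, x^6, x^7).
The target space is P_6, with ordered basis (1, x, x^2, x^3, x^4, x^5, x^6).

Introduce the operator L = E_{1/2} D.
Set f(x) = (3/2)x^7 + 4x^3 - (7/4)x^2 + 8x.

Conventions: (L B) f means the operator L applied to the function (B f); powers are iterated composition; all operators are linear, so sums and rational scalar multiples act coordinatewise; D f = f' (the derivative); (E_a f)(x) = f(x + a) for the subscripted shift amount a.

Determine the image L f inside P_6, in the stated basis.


D f = (21/2)x^6 + 12x^2 - (7/2)x + 8
E_{1/2} D f = (21/2)x^6 + (63/2)x^5 + (315/8)x^4 + (105/4)x^3 + (699/32)x^2 + (335/32)x + 1205/128

g(x) = (21/2)x^6 + (63/2)x^5 + (315/8)x^4 + (105/4)x^3 + (699/32)x^2 + (335/32)x + 1205/128


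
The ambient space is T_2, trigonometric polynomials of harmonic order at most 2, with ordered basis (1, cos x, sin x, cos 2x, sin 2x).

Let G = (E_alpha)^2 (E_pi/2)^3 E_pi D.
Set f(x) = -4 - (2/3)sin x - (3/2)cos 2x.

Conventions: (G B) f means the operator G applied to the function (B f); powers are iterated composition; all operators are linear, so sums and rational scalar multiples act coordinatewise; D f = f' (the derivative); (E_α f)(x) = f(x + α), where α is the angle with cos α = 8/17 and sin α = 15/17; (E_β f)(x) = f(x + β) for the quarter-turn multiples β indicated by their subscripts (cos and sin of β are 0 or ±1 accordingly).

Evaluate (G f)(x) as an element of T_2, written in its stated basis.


the result is g(x) = (160/289)cos x - (322/867)sin x + (231840/83521)cos 2x + (95037/83521)sin 2x

D f = -(2/3)cos x + 3sin 2x
E_pi D f = (2/3)cos x + 3sin 2x
E_pi/2 E_pi D f = -(2/3)sin x - 3sin 2x
E_pi/2 E_pi/2 E_pi D f = -(2/3)cos x + 3sin 2x
E_pi/2 E_pi/2 E_pi/2 E_pi D f = (2/3)sin x - 3sin 2x
E_alpha (E_pi/2)^3 E_pi D f = (10/17)cos x + (16/51)sin x - (720/289)cos 2x + (483/289)sin 2x
E_alpha E_alpha (E_pi/2)^3 E_pi D f = (160/289)cos x - (322/867)sin x + (231840/83521)cos 2x + (95037/83521)sin 2x


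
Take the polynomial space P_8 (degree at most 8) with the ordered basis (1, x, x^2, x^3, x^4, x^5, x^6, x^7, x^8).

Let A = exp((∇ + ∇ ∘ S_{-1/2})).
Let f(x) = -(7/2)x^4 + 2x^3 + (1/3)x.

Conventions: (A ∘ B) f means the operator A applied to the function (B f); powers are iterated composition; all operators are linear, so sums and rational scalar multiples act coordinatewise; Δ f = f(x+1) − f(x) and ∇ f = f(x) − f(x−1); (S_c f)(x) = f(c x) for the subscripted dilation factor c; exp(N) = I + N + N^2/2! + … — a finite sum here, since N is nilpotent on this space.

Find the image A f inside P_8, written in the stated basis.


order-1 term: -(119/8)x^3 + (441/16)x^2 - (161/8)x + 541/96
order-2 term: -(2499/128)x^2 + (6909/128)x - 1841/64
order-3 term: -(4165/256)x + 8771/512
order-4 term: -4165/2048
the series for exp((∇ + ∇ ∘ S_{-1/2})) f terminates at order 4
exp((∇ + ∇ ∘ S_{-1/2})) f = -(7/2)x^4 - (103/8)x^3 + (1029/128)x^2 + (13759/768)x - 49355/6144

g(x) = -(7/2)x^4 - (103/8)x^3 + (1029/128)x^2 + (13759/768)x - 49355/6144


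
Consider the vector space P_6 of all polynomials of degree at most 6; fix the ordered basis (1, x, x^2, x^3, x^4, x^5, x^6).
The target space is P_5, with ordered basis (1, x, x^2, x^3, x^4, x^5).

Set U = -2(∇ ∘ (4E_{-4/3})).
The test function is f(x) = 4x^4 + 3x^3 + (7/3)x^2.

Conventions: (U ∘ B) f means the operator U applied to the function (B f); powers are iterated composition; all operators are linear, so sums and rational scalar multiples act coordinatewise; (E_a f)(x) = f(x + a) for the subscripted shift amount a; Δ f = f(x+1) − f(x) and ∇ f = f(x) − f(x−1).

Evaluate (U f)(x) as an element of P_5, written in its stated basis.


g(x) = -128x^3 + 632x^2 - 1096x + 18032/27

E_{-4/3} f = 4x^4 - (55/3)x^3 + 33x^2 - (760/27)x + 784/81
(4E_{-4/3}) f = 16x^4 - (220/3)x^3 + 132x^2 - (3040/27)x + 3136/81
∇ (4E_{-4/3}) f = 64x^3 - 316x^2 + 548x - 9016/27
(-2(∇ ∘ (4E_{-4/3}))) f = -128x^3 + 632x^2 - 1096x + 18032/27


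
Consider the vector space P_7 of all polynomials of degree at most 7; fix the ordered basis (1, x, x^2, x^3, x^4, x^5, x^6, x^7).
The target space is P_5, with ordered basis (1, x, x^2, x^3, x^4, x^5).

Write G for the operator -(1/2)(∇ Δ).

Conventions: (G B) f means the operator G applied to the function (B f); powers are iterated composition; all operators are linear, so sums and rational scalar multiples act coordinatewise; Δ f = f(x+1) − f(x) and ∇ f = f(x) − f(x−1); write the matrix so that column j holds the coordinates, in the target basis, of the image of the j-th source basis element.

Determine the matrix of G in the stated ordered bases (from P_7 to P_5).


image of 1: 0
image of x: 0
image of x^2: -1
image of x^3: -3x
image of x^4: -6x^2 - 1
image of x^5: -10x^3 - 5x
image of x^6: -15x^4 - 15x^2 - 1
image of x^7: -21x^5 - 35x^3 - 7x
each image's coordinates form column j of the matrix

the matrix is [[0, 0, -1, 0, -1, 0, -1, 0]; [0, 0, 0, -3, 0, -5, 0, -7]; [0, 0, 0, 0, -6, 0, -15, 0]; [0, 0, 0, 0, 0, -10, 0, -35]; [0, 0, 0, 0, 0, 0, -15, 0]; [0, 0, 0, 0, 0, 0, 0, -21]] (rows listed top to bottom)


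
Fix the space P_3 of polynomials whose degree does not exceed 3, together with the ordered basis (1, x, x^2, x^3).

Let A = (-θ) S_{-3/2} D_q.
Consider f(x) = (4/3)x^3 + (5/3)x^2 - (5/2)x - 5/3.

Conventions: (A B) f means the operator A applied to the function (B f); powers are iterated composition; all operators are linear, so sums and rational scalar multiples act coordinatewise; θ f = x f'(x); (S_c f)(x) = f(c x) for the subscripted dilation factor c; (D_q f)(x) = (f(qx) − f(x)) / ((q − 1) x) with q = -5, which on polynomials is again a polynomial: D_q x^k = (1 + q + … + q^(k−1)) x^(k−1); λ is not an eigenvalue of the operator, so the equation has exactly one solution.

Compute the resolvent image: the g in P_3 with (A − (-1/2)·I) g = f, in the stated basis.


write g with unknown coordinates in the stated basis and equate coefficients in (A − (-1/2)·I) g = f
solving from the highest basis element down gives g = (8/3)x^3 + (1522/3)x^2 + 6083x - 10/3
check: A g = -252x^2 - 3044x
so A g − (-1/2)·g = (4/3)x^3 + (5/3)x^2 - (5/2)x - 5/3 = f ✓

the result is g(x) = (8/3)x^3 + (1522/3)x^2 + 6083x - 10/3


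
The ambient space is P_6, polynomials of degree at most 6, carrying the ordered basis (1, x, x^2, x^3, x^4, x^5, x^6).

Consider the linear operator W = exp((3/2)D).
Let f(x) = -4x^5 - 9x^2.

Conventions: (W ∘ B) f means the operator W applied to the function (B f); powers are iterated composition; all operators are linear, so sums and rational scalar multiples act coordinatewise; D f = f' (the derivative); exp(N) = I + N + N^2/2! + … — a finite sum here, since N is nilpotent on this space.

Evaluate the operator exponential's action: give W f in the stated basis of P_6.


the result is g(x) = -4x^5 - 30x^4 - 90x^3 - 144x^2 - (513/4)x - 405/8

order-1 term: -30x^4 - 27x
order-2 term: -90x^3 - 81/4
order-3 term: -135x^2
order-4 term: -(405/4)x
order-5 term: -243/8
the series for exp((3/2)D) f terminates at order 5
exp((3/2)D) f = -4x^5 - 30x^4 - 90x^3 - 144x^2 - (513/4)x - 405/8


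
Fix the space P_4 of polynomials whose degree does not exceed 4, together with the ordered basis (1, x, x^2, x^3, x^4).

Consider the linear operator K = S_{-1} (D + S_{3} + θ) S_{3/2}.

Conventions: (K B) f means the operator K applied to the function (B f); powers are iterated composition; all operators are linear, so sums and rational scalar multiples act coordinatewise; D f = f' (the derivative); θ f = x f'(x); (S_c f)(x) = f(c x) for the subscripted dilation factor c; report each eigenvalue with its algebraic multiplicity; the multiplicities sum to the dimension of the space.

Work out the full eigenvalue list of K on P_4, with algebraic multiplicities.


image of 1: 1
image of x: -6x + 3/2
image of x^2: (99/4)x^2 - (9/2)x
image of x^3: -(405/4)x^3 + (81/8)x^2
image of x^4: (6885/16)x^4 - (81/4)x^3
the matrix is upper triangular; its diagonal is (1, -6, 99/4, -405/4, 6885/16)
for a triangular matrix the eigenvalues are the diagonal entries, with algebraic multiplicity their repetition count

λ = -405/4 (multiplicity 1), λ = -6 (multiplicity 1), λ = 1 (multiplicity 1), λ = 99/4 (multiplicity 1), λ = 6885/16 (multiplicity 1)


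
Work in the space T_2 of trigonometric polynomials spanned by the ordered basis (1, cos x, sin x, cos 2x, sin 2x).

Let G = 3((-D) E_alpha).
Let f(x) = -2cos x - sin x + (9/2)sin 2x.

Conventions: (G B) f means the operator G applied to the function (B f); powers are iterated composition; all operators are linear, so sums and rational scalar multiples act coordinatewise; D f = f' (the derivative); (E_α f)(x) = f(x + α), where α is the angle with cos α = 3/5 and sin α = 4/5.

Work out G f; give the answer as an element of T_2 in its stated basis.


E_alpha f = -2cos x + sin x + (108/25)cos 2x - (63/50)sin 2x
D E_alpha f = cos x + 2sin x - (63/25)cos 2x - (216/25)sin 2x
(-D) E_alpha f = -cos x - 2sin x + (63/25)cos 2x + (216/25)sin 2x
(3((-D) E_alpha)) f = -3cos x - 6sin x + (189/25)cos 2x + (648/25)sin 2x

the image equals g(x) = -3cos x - 6sin x + (189/25)cos 2x + (648/25)sin 2x


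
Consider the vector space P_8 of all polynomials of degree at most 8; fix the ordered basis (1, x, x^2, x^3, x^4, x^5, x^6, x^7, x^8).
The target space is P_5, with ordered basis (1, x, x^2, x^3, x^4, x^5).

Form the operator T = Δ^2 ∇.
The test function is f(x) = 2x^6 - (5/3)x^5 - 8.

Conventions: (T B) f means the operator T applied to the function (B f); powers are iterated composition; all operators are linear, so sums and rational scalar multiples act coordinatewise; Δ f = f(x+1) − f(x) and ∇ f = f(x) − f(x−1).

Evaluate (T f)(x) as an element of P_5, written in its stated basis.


the result is g(x) = 240x^3 + 260x^2 + 260x + 70

∇ f = 12x^5 - (115/3)x^4 + (170/3)x^3 - (140/3)x^2 + (61/3)x - 11/3
Δ ∇ f = 60x^4 - (100/3)x^3 + 60x^2 - (50/3)x + 4
Δ Δ ∇ f = 240x^3 + 260x^2 + 260x + 70


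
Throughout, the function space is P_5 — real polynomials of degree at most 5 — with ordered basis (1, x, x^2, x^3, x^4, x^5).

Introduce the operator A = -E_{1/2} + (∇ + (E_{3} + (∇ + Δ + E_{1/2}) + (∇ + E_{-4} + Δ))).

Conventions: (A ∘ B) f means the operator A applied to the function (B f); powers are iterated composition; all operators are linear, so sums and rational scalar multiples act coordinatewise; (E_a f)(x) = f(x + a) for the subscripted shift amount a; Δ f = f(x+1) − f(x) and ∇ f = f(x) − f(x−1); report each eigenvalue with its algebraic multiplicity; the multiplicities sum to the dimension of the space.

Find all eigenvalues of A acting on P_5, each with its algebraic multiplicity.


image of 1: 2
image of x: 2x + 4
image of x^2: 2x^2 + 8x + 24
image of x^3: 2x^3 + 12x^2 + 72x - 32
image of x^4: 2x^4 + 16x^3 + 144x^2 - 128x + 336
image of x^5: 2x^5 + 20x^4 + 240x^3 - 320x^2 + 1680x - 776
the matrix is upper triangular; its diagonal is (2, 2, 2, 2, 2, 2)
for a triangular matrix the eigenvalues are the diagonal entries, with algebraic multiplicity their repetition count

λ = 2 (multiplicity 6)


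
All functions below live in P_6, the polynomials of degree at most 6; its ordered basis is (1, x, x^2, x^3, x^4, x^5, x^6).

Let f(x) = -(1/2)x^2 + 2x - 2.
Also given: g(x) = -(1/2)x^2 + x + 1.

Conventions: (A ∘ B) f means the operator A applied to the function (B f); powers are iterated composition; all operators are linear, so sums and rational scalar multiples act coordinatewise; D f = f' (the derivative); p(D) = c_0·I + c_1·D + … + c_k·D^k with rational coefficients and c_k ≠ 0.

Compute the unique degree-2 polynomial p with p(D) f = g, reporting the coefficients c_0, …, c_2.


c_0 = 1, c_1 = 1, c_2 = -1

D^0 f = -(1/2)x^2 + 2x - 2
D^1 f = -x + 2
D^2 f = -1
matching coefficients of g against c_0 f + c_1 Df + … from the top degree down determines the c_i
solution: c_0 = 1, c_1 = 1, c_2 = -1


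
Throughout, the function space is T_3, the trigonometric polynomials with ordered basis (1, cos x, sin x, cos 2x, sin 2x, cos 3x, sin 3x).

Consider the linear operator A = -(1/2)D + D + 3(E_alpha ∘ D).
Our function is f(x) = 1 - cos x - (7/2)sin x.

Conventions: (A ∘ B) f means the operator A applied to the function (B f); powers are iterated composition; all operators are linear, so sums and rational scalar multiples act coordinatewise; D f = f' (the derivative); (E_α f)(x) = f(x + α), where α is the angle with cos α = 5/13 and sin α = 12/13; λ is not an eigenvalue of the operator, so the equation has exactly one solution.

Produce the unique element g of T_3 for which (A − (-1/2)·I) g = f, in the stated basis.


write g with unknown coordinates in the stated basis and equate coefficients in (A − (-1/2)·I) g = f
solving from the highest basis element down gives g = 2 + (419/410)cos x + (327/410)sin x
check: A g = -(1239/820)cos x - (3197/820)sin x
so A g − (-1/2)·g = 1 - cos x - (7/2)sin x = f ✓

the result is g(x) = 2 + (419/410)cos x + (327/410)sin x


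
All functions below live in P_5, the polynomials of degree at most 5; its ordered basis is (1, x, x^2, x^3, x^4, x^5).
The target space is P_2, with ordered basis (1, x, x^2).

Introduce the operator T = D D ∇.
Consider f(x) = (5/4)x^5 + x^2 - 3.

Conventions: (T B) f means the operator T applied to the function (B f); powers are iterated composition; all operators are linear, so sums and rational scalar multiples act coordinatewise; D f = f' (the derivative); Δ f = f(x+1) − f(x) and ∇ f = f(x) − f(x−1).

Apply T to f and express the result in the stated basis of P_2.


∇ f = (25/4)x^4 - (25/2)x^3 + (25/2)x^2 - (17/4)x + 1/4
D ∇ f = 25x^3 - (75/2)x^2 + 25x - 17/4
D D ∇ f = 75x^2 - 75x + 25

g(x) = 75x^2 - 75x + 25


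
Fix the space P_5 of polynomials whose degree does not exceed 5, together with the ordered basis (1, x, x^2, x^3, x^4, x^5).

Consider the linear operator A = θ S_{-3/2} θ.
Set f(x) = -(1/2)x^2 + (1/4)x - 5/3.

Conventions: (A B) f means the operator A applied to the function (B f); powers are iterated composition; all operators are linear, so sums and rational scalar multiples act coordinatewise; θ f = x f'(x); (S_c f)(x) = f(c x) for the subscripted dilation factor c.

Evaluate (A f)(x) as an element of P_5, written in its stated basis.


θ f = -x^2 + (1/4)x
S_{-3/2} θ f = -(9/4)x^2 - (3/8)x
θ S_{-3/2} θ f = -(9/2)x^2 - (3/8)x

g(x) = -(9/2)x^2 - (3/8)x


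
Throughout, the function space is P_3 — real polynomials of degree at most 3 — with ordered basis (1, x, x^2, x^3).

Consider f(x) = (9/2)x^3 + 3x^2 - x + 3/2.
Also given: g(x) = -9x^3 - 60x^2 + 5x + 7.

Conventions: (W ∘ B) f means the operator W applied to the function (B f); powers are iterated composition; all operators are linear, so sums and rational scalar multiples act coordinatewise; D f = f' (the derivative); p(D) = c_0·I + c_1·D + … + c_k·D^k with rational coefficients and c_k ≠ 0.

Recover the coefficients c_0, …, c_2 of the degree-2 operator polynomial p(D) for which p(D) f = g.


D^0 f = (9/2)x^3 + 3x^2 - x + 3/2
D^1 f = (27/2)x^2 + 6x - 1
D^2 f = 27x + 6
matching coefficients of g against c_0 f + c_1 Df + … from the top degree down determines the c_i
solution: c_0 = -2, c_1 = -4, c_2 = 1

c_0 = -2, c_1 = -4, c_2 = 1


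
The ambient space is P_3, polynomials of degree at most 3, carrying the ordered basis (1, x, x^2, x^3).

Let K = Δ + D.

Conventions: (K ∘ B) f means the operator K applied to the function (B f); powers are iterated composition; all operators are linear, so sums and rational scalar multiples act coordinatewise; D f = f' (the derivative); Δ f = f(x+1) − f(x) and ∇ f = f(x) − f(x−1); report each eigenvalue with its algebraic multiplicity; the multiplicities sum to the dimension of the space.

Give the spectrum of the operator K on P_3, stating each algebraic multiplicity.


λ = 0 (multiplicity 4)

image of 1: 0
image of x: 2
image of x^2: 4x + 1
image of x^3: 6x^2 + 3x + 1
the matrix is upper triangular; its diagonal is (0, 0, 0, 0)
for a triangular matrix the eigenvalues are the diagonal entries, with algebraic multiplicity their repetition count


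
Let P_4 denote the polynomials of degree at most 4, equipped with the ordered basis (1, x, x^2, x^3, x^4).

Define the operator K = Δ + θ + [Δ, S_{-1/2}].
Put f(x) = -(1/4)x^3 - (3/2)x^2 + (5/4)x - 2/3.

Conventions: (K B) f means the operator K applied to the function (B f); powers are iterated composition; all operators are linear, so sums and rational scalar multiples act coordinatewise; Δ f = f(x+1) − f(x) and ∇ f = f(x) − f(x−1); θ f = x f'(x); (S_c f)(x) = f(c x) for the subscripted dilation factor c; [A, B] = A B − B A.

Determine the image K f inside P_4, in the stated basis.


the image equals g(x) = -(3/4)x^3 - (111/32)x^2 - (161/32)x - 31/32

Δ f = -(3/4)x^2 - (15/4)x - 1/2
θ f = -(3/4)x^3 - 3x^2 + (5/4)x
S_{-1/2} f = (1/32)x^3 - (3/8)x^2 - (5/8)x - 2/3
Δ S_{-1/2} f = (3/32)x^2 - (21/32)x - 31/32
Δ f = -(3/4)x^2 - (15/4)x - 1/2
S_{-1/2} Δ f = -(3/16)x^2 + (15/8)x - 1/2
[Δ, S_{-1/2}] f = (9/32)x^2 - (81/32)x - 15/32
(Δ + θ + [Δ, S_{-1/2}]) f = -(3/4)x^3 - (111/32)x^2 - (161/32)x - 31/32


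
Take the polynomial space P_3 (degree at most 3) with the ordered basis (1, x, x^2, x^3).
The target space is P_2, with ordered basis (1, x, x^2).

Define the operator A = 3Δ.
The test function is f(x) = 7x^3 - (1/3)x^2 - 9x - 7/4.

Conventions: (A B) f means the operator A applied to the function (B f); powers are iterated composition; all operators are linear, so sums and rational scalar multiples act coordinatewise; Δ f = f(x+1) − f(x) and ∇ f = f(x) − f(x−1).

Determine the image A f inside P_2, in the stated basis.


the result is g(x) = 63x^2 + 61x - 7

Δ f = 21x^2 + (61/3)x - 7/3
(3Δ) f = 63x^2 + 61x - 7


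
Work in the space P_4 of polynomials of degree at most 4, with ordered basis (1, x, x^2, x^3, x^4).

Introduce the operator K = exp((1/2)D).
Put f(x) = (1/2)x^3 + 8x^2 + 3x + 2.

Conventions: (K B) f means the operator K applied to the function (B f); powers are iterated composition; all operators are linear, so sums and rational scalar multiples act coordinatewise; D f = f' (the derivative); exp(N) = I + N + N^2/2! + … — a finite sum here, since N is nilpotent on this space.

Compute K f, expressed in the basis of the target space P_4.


the image equals g(x) = (1/2)x^3 + (35/4)x^2 + (91/8)x + 89/16

order-1 term: (3/4)x^2 + 8x + 3/2
order-2 term: (3/8)x + 2
order-3 term: 1/16
the series for exp((1/2)D) f terminates at order 3
exp((1/2)D) f = (1/2)x^3 + (35/4)x^2 + (91/8)x + 89/16


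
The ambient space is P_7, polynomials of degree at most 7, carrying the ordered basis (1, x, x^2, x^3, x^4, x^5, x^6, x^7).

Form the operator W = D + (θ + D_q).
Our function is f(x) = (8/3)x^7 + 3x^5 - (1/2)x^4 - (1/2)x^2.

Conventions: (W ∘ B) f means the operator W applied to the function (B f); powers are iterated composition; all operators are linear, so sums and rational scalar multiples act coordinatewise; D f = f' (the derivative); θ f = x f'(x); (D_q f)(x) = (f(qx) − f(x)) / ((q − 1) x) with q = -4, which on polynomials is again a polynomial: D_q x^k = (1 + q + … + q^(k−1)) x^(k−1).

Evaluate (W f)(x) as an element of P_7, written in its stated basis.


the result is g(x) = (56/3)x^7 + (26272/3)x^6 + 15x^5 + 628x^4 + (47/2)x^3 - x^2 + (1/2)x

D f = (56/3)x^6 + 15x^4 - 2x^3 - x
θ f = (56/3)x^7 + 15x^5 - 2x^4 - x^2
D_q f = (26216/3)x^6 + 615x^4 + (51/2)x^3 + (3/2)x
(θ + D_q) f = (56/3)x^7 + (26216/3)x^6 + 15x^5 + 613x^4 + (51/2)x^3 - x^2 + (3/2)x
(D + (θ + D_q)) f = (56/3)x^7 + (26272/3)x^6 + 15x^5 + 628x^4 + (47/2)x^3 - x^2 + (1/2)x


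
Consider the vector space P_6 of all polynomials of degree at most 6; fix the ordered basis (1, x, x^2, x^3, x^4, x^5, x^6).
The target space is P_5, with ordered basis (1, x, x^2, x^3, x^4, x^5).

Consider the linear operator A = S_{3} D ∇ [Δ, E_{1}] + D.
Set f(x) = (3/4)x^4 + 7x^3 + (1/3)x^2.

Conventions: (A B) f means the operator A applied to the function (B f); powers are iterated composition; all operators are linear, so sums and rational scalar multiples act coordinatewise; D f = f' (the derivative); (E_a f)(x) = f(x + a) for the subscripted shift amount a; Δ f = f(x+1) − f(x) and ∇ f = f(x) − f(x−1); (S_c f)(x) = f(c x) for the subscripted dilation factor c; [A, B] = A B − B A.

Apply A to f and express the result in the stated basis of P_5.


the result is g(x) = 3x^3 + 21x^2 + (2/3)x

E_{1} f = (3/4)x^4 + 10x^3 + (155/6)x^2 + (74/3)x + 97/12
Δ E_{1} f = 3x^3 + (69/2)x^2 + (254/3)x + 245/4
Δ f = 3x^3 + (51/2)x^2 + (74/3)x + 97/12
E_{1} Δ f = 3x^3 + (69/2)x^2 + (254/3)x + 245/4
[Δ, E_{1}] f = 0
∇ [Δ, E_{1}] f = 0
D ∇ [Δ, E_{1}] f = 0
S_{3} (D ∇) [Δ, E_{1}] f = 0
D f = 3x^3 + 21x^2 + (2/3)x
(S_{3} D ∇ [Δ, E_{1}] + D) f = 3x^3 + 21x^2 + (2/3)x


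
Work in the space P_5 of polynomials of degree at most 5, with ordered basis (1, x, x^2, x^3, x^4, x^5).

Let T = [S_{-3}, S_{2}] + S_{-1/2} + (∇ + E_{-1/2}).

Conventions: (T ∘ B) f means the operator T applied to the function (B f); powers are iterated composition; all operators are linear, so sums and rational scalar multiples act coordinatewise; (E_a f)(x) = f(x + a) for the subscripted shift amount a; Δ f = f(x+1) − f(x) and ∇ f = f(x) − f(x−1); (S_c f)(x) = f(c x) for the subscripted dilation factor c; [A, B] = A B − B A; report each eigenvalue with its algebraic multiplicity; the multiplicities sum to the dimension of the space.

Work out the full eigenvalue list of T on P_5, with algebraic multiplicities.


image of 1: 2
image of x: (1/2)x + 1/2
image of x^2: (5/4)x^2 + x - 3/4
image of x^3: (7/8)x^3 + (3/2)x^2 - (9/4)x + 7/8
image of x^4: (17/16)x^4 + 2x^3 - (9/2)x^2 + (7/2)x - 15/16
image of x^5: (31/32)x^5 + (5/2)x^4 - (15/2)x^3 + (35/4)x^2 - (75/16)x + 31/32
the matrix is upper triangular; its diagonal is (2, 1/2, 5/4, 7/8, 17/16, 31/32)
for a triangular matrix the eigenvalues are the diagonal entries, with algebraic multiplicity their repetition count

λ = 1/2 (multiplicity 1), λ = 7/8 (multiplicity 1), λ = 31/32 (multiplicity 1), λ = 17/16 (multiplicity 1), λ = 5/4 (multiplicity 1), λ = 2 (multiplicity 1)


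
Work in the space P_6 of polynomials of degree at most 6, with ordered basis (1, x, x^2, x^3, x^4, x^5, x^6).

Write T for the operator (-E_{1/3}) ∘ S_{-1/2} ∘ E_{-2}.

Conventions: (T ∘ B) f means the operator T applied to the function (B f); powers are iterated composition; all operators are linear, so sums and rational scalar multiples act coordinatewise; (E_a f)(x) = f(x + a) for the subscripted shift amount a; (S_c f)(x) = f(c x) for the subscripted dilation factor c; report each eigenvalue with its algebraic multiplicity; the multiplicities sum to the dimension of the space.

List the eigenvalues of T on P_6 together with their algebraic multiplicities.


λ = -1 (multiplicity 1), λ = -1/4 (multiplicity 1), λ = -1/16 (multiplicity 1), λ = -1/64 (multiplicity 1), λ = 1/32 (multiplicity 1), λ = 1/8 (multiplicity 1), λ = 1/2 (multiplicity 1)

image of 1: -1
image of x: (1/2)x + 13/6
image of x^2: -(1/4)x^2 - (13/6)x - 169/36
image of x^3: (1/8)x^3 + (13/8)x^2 + (169/24)x + 2197/216
image of x^4: -(1/16)x^4 - (13/12)x^3 - (169/24)x^2 - (2197/108)x - 28561/1296
image of x^5: (1/32)x^5 + (65/96)x^4 + (845/144)x^3 + (10985/432)x^2 + (142805/2592)x + 371293/7776
image of x^6: -(1/64)x^6 - (13/32)x^5 - (845/192)x^4 - (10985/432)x^3 - (142805/1728)x^2 - (371293/2592)x - 4826809/46656
the matrix is upper triangular; its diagonal is (-1, 1/2, -1/4, 1/8, -1/16, 1/32, -1/64)
for a triangular matrix the eigenvalues are the diagonal entries, with algebraic multiplicity their repetition count
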